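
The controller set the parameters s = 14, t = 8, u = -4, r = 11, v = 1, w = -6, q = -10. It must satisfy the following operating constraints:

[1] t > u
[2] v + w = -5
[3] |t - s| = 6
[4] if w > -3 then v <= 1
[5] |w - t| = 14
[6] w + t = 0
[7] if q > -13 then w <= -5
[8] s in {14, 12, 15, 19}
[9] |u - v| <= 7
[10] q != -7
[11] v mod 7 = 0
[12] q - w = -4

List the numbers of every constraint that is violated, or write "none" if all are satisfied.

[1] t = 8, u = -4; 8 > -4 — holds.
[2] v + w = 1 + (-6) = -5 — holds.
[3] |8 - 14| = 6 — holds.
[4] w = -6, not > -3; antecedent false, conditional vacuously true — holds.
[5] |-6 - 8| = 14 — holds.
[6] w + t = -6 + 8 = 2, not 0 — does not hold.
[7] q = -10 > -13, so we need w ≤ -5; w = -6 ≤ -5 — holds.
[8] s = 14 is in {14, 12, 15, 19} — holds.
[9] |-4 - 1| = 5; 5 ≤ 7 — holds.
[10] q = -10, and -10 ≠ -7 — holds.
[11] 1 mod 7 = 1, not 0 — does not hold.
[12] q - w = -10 - (-6) = -4 — holds.

Constraints 6 and 11 are violated.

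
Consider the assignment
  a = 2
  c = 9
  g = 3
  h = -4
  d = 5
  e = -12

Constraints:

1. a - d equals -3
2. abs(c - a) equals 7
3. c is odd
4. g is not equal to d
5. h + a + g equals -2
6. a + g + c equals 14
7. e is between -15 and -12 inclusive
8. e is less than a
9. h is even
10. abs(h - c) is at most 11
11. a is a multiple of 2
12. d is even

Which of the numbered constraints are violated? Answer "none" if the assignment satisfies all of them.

1. a - d = 2 - 5 = -3  ✔
2. abs(9 - 2) = 7  ✔
3. c = 9 is odd  ✔
4. g = 3, d = 5; distinct  ✔
5. h + a + g = -4 + 2 + 3 = 1, not -2  ✘
6. a + g + c = 2 + 3 + 9 = 14  ✔
7. e = -12 lies in [-15, -12]  ✔
8. e = -12, a = 2; -12 < 2  ✔
9. h = -4 is even  ✔
10. abs(-4 - 9) = 13; 13 > 11, exceeds bound 11  ✘
11. 2 / 2 = 1, so 2 divides 2  ✔
12. d = 5 is odd  ✘

Constraints 5, 10, and 12 are violated.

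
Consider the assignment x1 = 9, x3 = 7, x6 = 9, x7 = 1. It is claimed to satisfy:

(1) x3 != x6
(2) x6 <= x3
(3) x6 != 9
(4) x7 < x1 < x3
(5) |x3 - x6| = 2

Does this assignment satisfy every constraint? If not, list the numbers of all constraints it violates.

(1) x3 = 7, x6 = 9; distinct  holds
(2) x6 = 9, x3 = 7; 9 > 7 (want ≤)  fails
(3) x6 = 9, but 9 is required to differ  fails
(4) values 1, 9, 7; x1 = 9 is not < x3 = 7  fails
(5) |7 - 9| = 2  holds

No — constraints 2, 3, 4 are not satisfied.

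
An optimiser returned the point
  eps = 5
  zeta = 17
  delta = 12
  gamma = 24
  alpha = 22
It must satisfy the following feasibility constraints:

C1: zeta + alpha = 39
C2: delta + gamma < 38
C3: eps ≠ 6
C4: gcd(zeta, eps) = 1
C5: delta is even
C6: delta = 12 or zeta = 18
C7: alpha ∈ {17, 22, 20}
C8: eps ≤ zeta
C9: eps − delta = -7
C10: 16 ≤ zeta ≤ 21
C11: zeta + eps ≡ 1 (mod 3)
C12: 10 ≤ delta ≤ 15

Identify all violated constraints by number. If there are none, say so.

The assignment satisfies every constraint.

C1: zeta + alpha = 17 + 22 = 39 — OK.
C2: delta + gamma = 12 + 24 = 36; 36 < 38 — OK.
C3: eps = 5, and 5 ≠ 6 — OK.
C4: gcd(17, 5) = 1 — OK.
C5: delta = 12 is even — OK.
C6: delta = 12 = 12 (first disjunct) — OK.
C7: alpha = 22 is in {17, 22, 20} — OK.
C8: eps = 5, zeta = 17; 5 ≤ 17 — OK.
C9: eps − delta = 5 − 12 = -7 — OK.
C10: zeta = 17 lies in [16, 21] — OK.
C11: zeta + eps = 22; 22 mod 3 = 1 — OK.
C12: delta = 12 lies in [10, 15] — OK.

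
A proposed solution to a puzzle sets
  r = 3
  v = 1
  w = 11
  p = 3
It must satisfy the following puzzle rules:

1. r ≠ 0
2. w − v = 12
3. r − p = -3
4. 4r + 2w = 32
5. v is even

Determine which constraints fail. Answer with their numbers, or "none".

Constraints 2, 3, 4, and 5 are violated.

1. r = 3, and 3 ≠ 0  holds
2. w − v = 11 − 1 = 10, not 12  fails
3. r − p = 3 − 3 = 0, not -3  fails
4. 4r + 2w = 4(3) + 2(11) = 34, not 32  fails
5. v = 1 is odd  fails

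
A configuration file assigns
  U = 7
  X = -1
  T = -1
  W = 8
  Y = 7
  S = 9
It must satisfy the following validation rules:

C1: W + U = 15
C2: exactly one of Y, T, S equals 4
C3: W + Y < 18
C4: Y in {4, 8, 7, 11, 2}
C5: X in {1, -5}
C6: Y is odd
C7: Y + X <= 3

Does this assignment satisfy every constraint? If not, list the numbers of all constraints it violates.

C1: W + U = 8 + 7 = 15  true
C2: Y=7, T=-1, S=9; 0 of them equal 4, not exactly one  false
C3: W + Y = 8 + 7 = 15; 15 < 18  true
C4: Y = 7 is in {4, 8, 7, 11, 2}  true
C5: X = -1 is not in {1, -5}  false
C6: Y = 7 is odd  true
C7: Y + X = 7 + (-1) = 6; 6 > 3, bound 3 not met  false

No — constraints 2, 5, and 7 are not satisfied.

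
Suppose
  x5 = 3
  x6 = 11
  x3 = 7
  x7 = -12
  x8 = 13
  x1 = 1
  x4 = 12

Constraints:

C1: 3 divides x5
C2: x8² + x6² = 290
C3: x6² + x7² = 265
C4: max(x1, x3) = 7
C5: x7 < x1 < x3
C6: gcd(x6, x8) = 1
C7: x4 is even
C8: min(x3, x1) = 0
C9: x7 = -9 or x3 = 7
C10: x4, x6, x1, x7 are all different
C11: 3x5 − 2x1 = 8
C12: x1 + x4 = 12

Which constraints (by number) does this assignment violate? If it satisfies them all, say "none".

C1: 3 / 3 = 1, so 3 divides 3  holds
C2: x8² + x6² = 13² + 11² = 169 + 121 = 290  holds
C3: x6² + x7² = 11² + (-12)² = 121 + 144 = 265  holds
C4: max(1, 7) = 7  holds
C5: values -12 < 1 < 7  holds
C6: gcd(11, 13) = 1  holds
C7: x4 = 12 is even  holds
C8: min(7, 1) = 1, not 0  fails
C9: x7 = -12 ≠ -9, but x3 = 7 = 7 (second disjunct)  holds
C10: values 12, 11, 1, -12 are pairwise distinct  holds
C11: 3x5 − 2x1 = 3(3) − 2(1) = 7, not 8  fails
C12: x1 + x4 = 1 + 12 = 13, not 12  fails

No — constraints 8, 11, and 12 are not satisfied.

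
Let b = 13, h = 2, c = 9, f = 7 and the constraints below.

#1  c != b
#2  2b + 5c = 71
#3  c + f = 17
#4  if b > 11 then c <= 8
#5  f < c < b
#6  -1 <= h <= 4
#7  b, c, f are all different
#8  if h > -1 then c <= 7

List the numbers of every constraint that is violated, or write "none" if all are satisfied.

#1 c = 9, b = 13; distinct  yes
#2 2b + 5c = 2(13) + 5(9) = 71  yes
#3 c + f = 9 + 7 = 16, not 17  no
#4 b = 13 > 11, so we need c ≤ 8; but c = 9 > 8  no
#5 values 7 < 9 < 13  yes
#6 h = 2 lies in [-1, 4]  yes
#7 values 13, 9, 7 are pairwise distinct  yes
#8 h = 2 > -1, so we need c ≤ 7; but c = 9 > 7  no

Constraints 3, 4, 8 do not hold.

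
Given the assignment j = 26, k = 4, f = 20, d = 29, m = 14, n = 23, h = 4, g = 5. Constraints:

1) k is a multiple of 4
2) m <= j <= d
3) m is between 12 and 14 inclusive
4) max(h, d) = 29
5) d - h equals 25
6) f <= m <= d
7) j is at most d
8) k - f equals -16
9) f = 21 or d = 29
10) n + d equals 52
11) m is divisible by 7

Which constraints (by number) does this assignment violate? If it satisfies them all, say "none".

The assignment fails constraint 6.

1) 4 / 4 = 1, so 4 divides 4  holds
2) values 14 <= 26 <= 29  holds
3) m = 14 lies in [12, 14]  holds
4) max(4, 29) = 29  holds
5) d - h = 29 - 4 = 25  holds
6) values 20, 14, 29; f = 20 is not <= m = 14  fails
7) j = 26, d = 29; 26 ≤ 29  holds
8) k - f = 4 - 20 = -16  holds
9) f = 20 ≠ 21, but d = 29 = 29 (second disjunct)  holds
10) n + d = 23 + 29 = 52  holds
11) 14 / 7 = 2, so 7 divides 14  holds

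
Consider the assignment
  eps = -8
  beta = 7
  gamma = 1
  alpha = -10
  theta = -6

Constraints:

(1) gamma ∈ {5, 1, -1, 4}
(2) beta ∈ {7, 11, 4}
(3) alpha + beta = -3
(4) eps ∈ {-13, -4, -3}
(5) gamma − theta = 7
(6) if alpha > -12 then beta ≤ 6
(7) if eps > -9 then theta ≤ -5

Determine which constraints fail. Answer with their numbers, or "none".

(1) gamma = 1 is in {5, 1, -1, 4}  true
(2) beta = 7 is in {7, 11, 4}  true
(3) alpha + beta = -10 + 7 = -3  true
(4) eps = -8 is not in {-13, -4, -3}  false
(5) gamma − theta = 1 − (-6) = 7  true
(6) alpha = -10 > -12, so we need beta ≤ 6; but beta = 7 > 6  false
(7) eps = -8 > -9, so we need theta ≤ -5; theta = -6 ≤ -5  true

Constraints 4, 6 are violated.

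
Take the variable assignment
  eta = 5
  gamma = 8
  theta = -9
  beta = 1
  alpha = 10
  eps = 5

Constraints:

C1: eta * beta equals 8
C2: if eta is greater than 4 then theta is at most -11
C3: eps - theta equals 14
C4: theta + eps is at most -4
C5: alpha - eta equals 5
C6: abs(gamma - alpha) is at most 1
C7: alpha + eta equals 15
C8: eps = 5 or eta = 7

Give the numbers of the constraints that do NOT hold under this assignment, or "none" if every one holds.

C1: eta * beta = 5 * 1 = 5, not 8 — violated.
C2: eta = 5 > 4, so we need theta ≤ -11; but theta = -9 > -11 — violated.
C3: eps - theta = 5 - (-9) = 14 — OK.
C4: theta + eps = -9 + 5 = -4; -4 ≤ -4 — OK.
C5: alpha - eta = 10 - 5 = 5 — OK.
C6: abs(8 - 10) = 2; 2 > 1, exceeds bound 1 — violated.
C7: alpha + eta = 10 + 5 = 15 — OK.
C8: eps = 5 = 5 (first disjunct) — OK.

Violated: 1, 2, and 6.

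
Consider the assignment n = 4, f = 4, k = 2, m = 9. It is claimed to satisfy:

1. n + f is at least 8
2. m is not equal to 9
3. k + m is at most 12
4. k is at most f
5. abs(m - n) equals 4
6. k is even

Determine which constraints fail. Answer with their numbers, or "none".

Constraints 2, 5 are violated.

1. n + f = 4 + 4 = 8; 8 ≥ 8 — holds.
2. m = 9, but 9 is required to differ — does not hold.
3. k + m = 2 + 9 = 11; 11 ≤ 12 — holds.
4. k = 2, f = 4; 2 ≤ 4 — holds.
5. abs(9 - 4) = 5, not 4 — does not hold.
6. k = 2 is even — holds.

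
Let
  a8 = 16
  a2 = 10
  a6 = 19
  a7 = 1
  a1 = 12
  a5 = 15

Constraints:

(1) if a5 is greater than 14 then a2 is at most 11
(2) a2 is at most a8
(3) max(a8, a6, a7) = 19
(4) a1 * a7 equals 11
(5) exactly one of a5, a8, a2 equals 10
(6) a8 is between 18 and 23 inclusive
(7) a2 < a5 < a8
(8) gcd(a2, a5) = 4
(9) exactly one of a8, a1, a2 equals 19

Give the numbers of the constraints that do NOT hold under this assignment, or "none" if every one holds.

Constraints 4, 6, 8, and 9 are violated.

(1) a5 = 15 > 14, so we need a2 ≤ 11; a2 = 10 ≤ 11  ✓
(2) a2 = 10, a8 = 16; 10 ≤ 16  ✓
(3) max(16, 19, 1) = 19  ✓
(4) a1 * a7 = 12 * 1 = 12, not 11  ✗
(5) a5=15, a8=16, a2=10; 1 of them equals 10  ✓
(6) a8 = 16 is outside [18, 23]  ✗
(7) values 10 < 15 < 16  ✓
(8) gcd(10, 15) = 5, not 4  ✗
(9) a8=16, a1=12, a2=10; 0 of them equal 19, not exactly one  ✗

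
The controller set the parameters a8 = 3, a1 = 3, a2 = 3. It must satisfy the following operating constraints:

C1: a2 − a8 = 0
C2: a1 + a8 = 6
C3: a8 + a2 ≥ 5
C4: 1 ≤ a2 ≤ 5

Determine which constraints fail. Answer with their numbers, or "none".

Yes — all constraints hold.

C1: a2 − a8 = 3 − 3 = 0  ✔
C2: a1 + a8 = 3 + 3 = 6  ✔
C3: a8 + a2 = 3 + 3 = 6; 6 ≥ 5  ✔
C4: a2 = 3 lies in [1, 5]  ✔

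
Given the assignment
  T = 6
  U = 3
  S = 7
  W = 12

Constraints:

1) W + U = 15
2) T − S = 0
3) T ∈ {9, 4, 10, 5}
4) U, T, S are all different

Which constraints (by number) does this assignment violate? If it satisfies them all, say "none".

1) W + U = 12 + 3 = 15 — satisfied.
2) T − S = 6 − 7 = -1, not 0 — violated.
3) T = 6 is not in {9, 4, 10, 5} — violated.
4) values 3, 6, 7 are pairwise distinct — satisfied.

Constraints 2 and 3 are violated.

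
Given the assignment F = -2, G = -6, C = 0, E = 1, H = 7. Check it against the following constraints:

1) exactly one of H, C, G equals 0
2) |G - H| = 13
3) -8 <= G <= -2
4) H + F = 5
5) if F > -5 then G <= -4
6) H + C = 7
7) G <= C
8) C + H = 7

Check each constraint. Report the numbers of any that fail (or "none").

All constraints are satisfied.

1) H=7, C=0, G=-6; 1 of them equals 0  holds
2) |-6 - 7| = 13  holds
3) G = -6 lies in [-8, -2]  holds
4) H + F = 7 + (-2) = 5  holds
5) F = -2 > -5, so we need G ≤ -4; G = -6 ≤ -4  holds
6) H + C = 7 + 0 = 7  holds
7) G = -6, C = 0; -6 ≤ 0  holds
8) C + H = 0 + 7 = 7  holds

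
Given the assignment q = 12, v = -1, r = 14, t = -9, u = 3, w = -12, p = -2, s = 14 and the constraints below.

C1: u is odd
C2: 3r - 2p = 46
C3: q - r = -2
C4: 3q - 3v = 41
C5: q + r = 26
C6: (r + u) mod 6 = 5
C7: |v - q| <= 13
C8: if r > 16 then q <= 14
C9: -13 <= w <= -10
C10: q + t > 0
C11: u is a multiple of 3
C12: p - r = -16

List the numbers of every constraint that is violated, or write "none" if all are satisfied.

C1: u = 3 is odd — OK.
C2: 3r - 2p = 3(14) - 2(-2) = 46 — OK.
C3: q - r = 12 - 14 = -2 — OK.
C4: 3q - 3v = 3(12) - 3(-1) = 39, not 41 — violated.
C5: q + r = 12 + 14 = 26 — OK.
C6: r + u = 17; 17 mod 6 = 5 — OK.
C7: |-1 - 12| = 13; 13 ≤ 13 — OK.
C8: r = 14, not > 16; antecedent false, conditional vacuously true — OK.
C9: w = -12 lies in [-13, -10] — OK.
C10: q + t = 12 + (-9) = 3; 3 > 0 — OK.
C11: 3 / 3 = 1, so 3 divides 3 — OK.
C12: p - r = -2 - 14 = -16 — OK.

The assignment fails constraint 4.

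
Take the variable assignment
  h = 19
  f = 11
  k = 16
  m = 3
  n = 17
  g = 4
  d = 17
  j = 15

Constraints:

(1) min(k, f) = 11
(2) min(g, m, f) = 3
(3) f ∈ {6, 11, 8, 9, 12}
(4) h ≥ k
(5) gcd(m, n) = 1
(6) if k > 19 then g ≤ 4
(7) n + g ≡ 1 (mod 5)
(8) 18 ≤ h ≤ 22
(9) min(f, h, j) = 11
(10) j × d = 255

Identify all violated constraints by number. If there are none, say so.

Yes — all constraints hold.

(1) min(16, 11) = 11 — OK.
(2) min(4, 3, 11) = 3 — OK.
(3) f = 11 is in {6, 11, 8, 9, 12} — OK.
(4) h = 19, k = 16; 19 ≥ 16 — OK.
(5) gcd(3, 17) = 1 — OK.
(6) k = 16, not > 19; antecedent false, conditional vacuously true — OK.
(7) n + g = 21; 21 mod 5 = 1 — OK.
(8) h = 19 lies in [18, 22] — OK.
(9) min(11, 19, 15) = 11 — OK.
(10) j × d = 15 × 17 = 255 — OK.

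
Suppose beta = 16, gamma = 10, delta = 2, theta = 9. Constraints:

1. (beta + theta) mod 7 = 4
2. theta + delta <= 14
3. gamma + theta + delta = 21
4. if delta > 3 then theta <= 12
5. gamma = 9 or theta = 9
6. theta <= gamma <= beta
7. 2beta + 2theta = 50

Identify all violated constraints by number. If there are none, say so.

Yes — all constraints hold.

1. beta + theta = 25; 25 mod 7 = 4 — holds.
2. theta + delta = 9 + 2 = 11; 11 ≤ 14 — holds.
3. gamma + theta + delta = 10 + 9 + 2 = 21 — holds.
4. delta = 2, not > 3; antecedent false, conditional vacuously true — holds.
5. gamma = 10 ≠ 9, but theta = 9 = 9 (second disjunct) — holds.
6. values 9 <= 10 <= 16 — holds.
7. 2beta + 2theta = 2(16) + 2(9) = 50 — holds.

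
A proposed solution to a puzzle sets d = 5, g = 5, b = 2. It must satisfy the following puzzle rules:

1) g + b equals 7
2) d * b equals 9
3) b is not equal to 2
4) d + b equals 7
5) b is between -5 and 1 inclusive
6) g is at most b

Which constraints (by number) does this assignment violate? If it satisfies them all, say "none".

1) g + b = 5 + 2 = 7  ✔
2) d * b = 5 * 2 = 10, not 9  ✘
3) b = 2, but 2 is required to differ  ✘
4) d + b = 5 + 2 = 7  ✔
5) b = 2 is outside [-5, 1]  ✘
6) g = 5, b = 2; 5 > 2 (want ≤)  ✘

Constraints 2, 3, 5, and 6 do not hold.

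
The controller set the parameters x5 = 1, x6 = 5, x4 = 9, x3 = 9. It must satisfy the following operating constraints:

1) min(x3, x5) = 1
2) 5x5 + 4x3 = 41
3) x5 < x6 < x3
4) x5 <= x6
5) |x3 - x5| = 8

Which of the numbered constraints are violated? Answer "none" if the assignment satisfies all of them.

1) min(9, 1) = 1 — OK.
2) 5x5 + 4x3 = 5(1) + 4(9) = 41 — OK.
3) values 1 < 5 < 9 — OK.
4) x5 = 1, x6 = 5; 1 ≤ 5 — OK.
5) |9 - 1| = 8 — OK.

Yes — all constraints hold.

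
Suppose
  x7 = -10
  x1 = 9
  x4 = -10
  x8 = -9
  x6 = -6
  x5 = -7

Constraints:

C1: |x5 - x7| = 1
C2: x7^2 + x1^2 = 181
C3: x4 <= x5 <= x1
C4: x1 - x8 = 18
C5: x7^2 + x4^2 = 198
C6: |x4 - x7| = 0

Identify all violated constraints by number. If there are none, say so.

C1: |-7 - (-10)| = 3, not 1  ✗
C2: x7^2 + x1^2 = (-10)^2 + 9^2 = 100 + 81 = 181  ✓
C3: values -10 <= -7 <= 9  ✓
C4: x1 - x8 = 9 - (-9) = 18  ✓
C5: x7^2 + x4^2 = (-10)^2 + (-10)^2 = 100 + 100 = 200, not 198  ✗
C6: |-10 - (-10)| = 0  ✓

Constraints 1 and 5 do not hold.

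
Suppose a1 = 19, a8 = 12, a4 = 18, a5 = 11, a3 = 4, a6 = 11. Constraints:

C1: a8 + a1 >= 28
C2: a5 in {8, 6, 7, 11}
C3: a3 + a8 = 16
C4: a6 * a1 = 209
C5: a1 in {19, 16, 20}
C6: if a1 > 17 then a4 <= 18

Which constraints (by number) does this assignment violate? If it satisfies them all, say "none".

No violations.

C1: a8 + a1 = 12 + 19 = 31; 31 ≥ 28 — OK.
C2: a5 = 11 is in {8, 6, 7, 11} — OK.
C3: a3 + a8 = 4 + 12 = 16 — OK.
C4: a6 * a1 = 11 * 19 = 209 — OK.
C5: a1 = 19 is in {19, 16, 20} — OK.
C6: a1 = 19 > 17, so we need a4 ≤ 18; a4 = 18 ≤ 18 — OK.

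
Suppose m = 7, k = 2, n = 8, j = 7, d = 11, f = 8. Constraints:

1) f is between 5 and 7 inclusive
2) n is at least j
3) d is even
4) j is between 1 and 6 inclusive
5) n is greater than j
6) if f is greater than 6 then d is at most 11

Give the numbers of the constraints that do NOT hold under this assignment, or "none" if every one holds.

Constraints 1, 3, 4 do not hold.

1) f = 8 is outside [5, 7] — fails.
2) n = 8, j = 7; 8 ≥ 7 — holds.
3) d = 11 is odd — fails.
4) j = 7 is outside [1, 6] — fails.
5) n = 8, j = 7; 8 > 7 — holds.
6) f = 8 > 6, so we need d ≤ 11; d = 11 ≤ 11 — holds.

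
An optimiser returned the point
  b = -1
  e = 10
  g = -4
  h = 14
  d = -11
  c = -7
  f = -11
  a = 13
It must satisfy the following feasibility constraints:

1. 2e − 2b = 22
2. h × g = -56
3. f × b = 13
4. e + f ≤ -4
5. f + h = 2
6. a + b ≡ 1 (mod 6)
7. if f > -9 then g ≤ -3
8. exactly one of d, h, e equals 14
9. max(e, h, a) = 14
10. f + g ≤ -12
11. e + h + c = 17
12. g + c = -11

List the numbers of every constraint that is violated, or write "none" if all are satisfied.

No — constraints 3, 4, 5, 6 are not satisfied.

1. 2e − 2b = 2(10) − 2(-1) = 22  OK
2. h × g = 14 × (-4) = -56  OK
3. f × b = -11 × (-1) = 11, not 13  FAIL
4. e + f = 10 + (-11) = -1; -1 > -4, bound -4 not met  FAIL
5. f + h = -11 + 14 = 3, not 2  FAIL
6. a + b = 12; 12 mod 6 = 0, not 1  FAIL
7. f = -11, not > -9; antecedent false, conditional vacuously true  OK
8. d=-11, h=14, e=10; 1 of them equals 14  OK
9. max(10, 14, 13) = 14  OK
10. f + g = -11 + (-4) = -15; -15 ≤ -12  OK
11. e + h + c = 10 + 14 + (-7) = 17  OK
12. g + c = -4 + (-7) = -11  OK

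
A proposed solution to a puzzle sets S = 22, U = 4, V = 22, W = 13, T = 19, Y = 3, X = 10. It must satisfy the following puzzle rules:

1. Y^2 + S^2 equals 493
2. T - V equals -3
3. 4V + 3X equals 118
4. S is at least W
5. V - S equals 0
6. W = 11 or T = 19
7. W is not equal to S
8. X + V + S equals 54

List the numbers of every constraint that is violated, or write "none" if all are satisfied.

1. Y^2 + S^2 = 3^2 + 22^2 = 9 + 484 = 493  true
2. T - V = 19 - 22 = -3  true
3. 4V + 3X = 4(22) + 3(10) = 118  true
4. S = 22, W = 13; 22 ≥ 13  true
5. V - S = 22 - 22 = 0  true
6. W = 13 ≠ 11, but T = 19 = 19 (second disjunct)  true
7. W = 13, S = 22; distinct  true
8. X + V + S = 10 + 22 + 22 = 54  true

All constraints are satisfied.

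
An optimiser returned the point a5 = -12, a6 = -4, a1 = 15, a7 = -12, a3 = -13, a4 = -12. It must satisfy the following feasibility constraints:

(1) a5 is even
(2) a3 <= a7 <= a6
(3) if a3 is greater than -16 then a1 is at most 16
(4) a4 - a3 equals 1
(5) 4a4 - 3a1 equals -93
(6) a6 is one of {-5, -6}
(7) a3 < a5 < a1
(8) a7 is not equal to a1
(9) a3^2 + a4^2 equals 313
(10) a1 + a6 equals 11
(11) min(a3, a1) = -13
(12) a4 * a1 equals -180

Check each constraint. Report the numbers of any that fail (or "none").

Violated: 6.

(1) a5 = -12 is even — holds.
(2) values -13 <= -12 <= -4 — holds.
(3) a3 = -13 > -16, so we need a1 ≤ 16; a1 = 15 ≤ 16 — holds.
(4) a4 - a3 = -12 - (-13) = 1 — holds.
(5) 4a4 - 3a1 = 4(-12) - 3(15) = -93 — holds.
(6) a6 = -4 is not in {-5, -6} — does not hold.
(7) values -13 < -12 < 15 — holds.
(8) a7 = -12, a1 = 15; distinct — holds.
(9) a3^2 + a4^2 = (-13)^2 + (-12)^2 = 169 + 144 = 313 — holds.
(10) a1 + a6 = 15 + (-4) = 11 — holds.
(11) min(-13, 15) = -13 — holds.
(12) a4 * a1 = -12 * 15 = -180 — holds.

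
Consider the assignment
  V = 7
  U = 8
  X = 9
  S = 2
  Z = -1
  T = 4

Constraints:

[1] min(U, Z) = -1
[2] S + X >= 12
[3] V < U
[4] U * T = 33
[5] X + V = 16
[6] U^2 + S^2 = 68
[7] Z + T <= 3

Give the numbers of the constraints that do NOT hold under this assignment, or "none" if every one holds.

The assignment fails constraints 2, 4.

[1] min(8, -1) = -1 — OK.
[2] S + X = 2 + 9 = 11; 11 < 12, bound 12 not met — violated.
[3] V = 7, U = 8; 7 < 8 — OK.
[4] U * T = 8 * 4 = 32, not 33 — violated.
[5] X + V = 9 + 7 = 16 — OK.
[6] U^2 + S^2 = 8^2 + 2^2 = 64 + 4 = 68 — OK.
[7] Z + T = -1 + 4 = 3; 3 ≤ 3 — OK.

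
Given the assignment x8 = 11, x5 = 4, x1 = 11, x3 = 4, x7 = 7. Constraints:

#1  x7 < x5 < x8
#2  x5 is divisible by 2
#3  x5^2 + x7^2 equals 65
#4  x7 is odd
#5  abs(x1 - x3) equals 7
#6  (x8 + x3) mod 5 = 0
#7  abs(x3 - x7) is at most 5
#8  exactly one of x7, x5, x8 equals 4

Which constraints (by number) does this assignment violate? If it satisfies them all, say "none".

#1 values 7, 4, 11; x7 = 7 is not < x5 = 4  ✗
#2 4 / 2 = 2, so 2 divides 4  ✓
#3 x5^2 + x7^2 = 4^2 + 7^2 = 16 + 49 = 65  ✓
#4 x7 = 7 is odd  ✓
#5 abs(11 - 4) = 7  ✓
#6 x8 + x3 = 15; 15 mod 5 = 0  ✓
#7 abs(4 - 7) = 3; 3 ≤ 5  ✓
#8 x7=7, x5=4, x8=11; 1 of them equals 4  ✓

No — constraint 1 is not satisfied.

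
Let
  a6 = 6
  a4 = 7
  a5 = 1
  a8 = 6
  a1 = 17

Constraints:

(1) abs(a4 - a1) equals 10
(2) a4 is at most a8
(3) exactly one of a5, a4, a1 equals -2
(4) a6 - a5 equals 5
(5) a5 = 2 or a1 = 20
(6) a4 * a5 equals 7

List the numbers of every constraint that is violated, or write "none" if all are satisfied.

(1) abs(7 - 17) = 10 — holds.
(2) a4 = 7, a8 = 6; 7 > 6 (want ≤) — does not hold.
(3) a5=1, a4=7, a1=17; 0 of them equal -2, not exactly one — does not hold.
(4) a6 - a5 = 6 - 1 = 5 — holds.
(5) a5 = 1 ≠ 2 and a1 = 17 ≠ 20; both disjuncts false — does not hold.
(6) a4 * a5 = 7 * 1 = 7 — holds.

Constraints 2, 3, and 5 are violated.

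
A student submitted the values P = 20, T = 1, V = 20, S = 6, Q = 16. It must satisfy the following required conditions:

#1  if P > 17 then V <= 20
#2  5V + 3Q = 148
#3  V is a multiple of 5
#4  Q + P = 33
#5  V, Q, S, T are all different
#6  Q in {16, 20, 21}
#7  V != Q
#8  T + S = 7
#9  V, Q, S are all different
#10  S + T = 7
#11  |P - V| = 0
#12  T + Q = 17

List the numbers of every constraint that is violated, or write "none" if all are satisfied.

Constraint 4 does not hold.

#1 P = 20 > 17, so we need V ≤ 20; V = 20 ≤ 20  yes
#2 5V + 3Q = 5(20) + 3(16) = 148  yes
#3 20 / 5 = 4, so 5 divides 20  yes
#4 Q + P = 16 + 20 = 36, not 33  no
#5 values 20, 16, 6, 1 are pairwise distinct  yes
#6 Q = 16 is in {16, 20, 21}  yes
#7 V = 20, Q = 16; distinct  yes
#8 T + S = 1 + 6 = 7  yes
#9 values 20, 16, 6 are pairwise distinct  yes
#10 S + T = 6 + 1 = 7  yes
#11 |20 - 20| = 0  yes
#12 T + Q = 1 + 16 = 17  yes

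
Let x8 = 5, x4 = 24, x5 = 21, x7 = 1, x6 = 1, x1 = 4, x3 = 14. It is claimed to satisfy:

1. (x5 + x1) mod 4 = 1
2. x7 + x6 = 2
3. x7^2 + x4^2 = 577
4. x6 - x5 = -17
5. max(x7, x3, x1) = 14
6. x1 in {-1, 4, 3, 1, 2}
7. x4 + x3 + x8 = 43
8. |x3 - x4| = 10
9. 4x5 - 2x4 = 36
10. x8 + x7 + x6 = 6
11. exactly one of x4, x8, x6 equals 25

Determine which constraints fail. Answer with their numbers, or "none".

1. x5 + x1 = 25; 25 mod 4 = 1 — holds.
2. x7 + x6 = 1 + 1 = 2 — holds.
3. x7^2 + x4^2 = 1^2 + 24^2 = 1 + 576 = 577 — holds.
4. x6 - x5 = 1 - 21 = -20, not -17 — fails.
5. max(1, 14, 4) = 14 — holds.
6. x1 = 4 is in {-1, 4, 3, 1, 2} — holds.
7. x4 + x3 + x8 = 24 + 14 + 5 = 43 — holds.
8. |14 - 24| = 10 — holds.
9. 4x5 - 2x4 = 4(21) - 2(24) = 36 — holds.
10. x8 + x7 + x6 = 5 + 1 + 1 = 7, not 6 — fails.
11. x4=24, x8=5, x6=1; 0 of them equal 25, not exactly one — fails.

Constraints 4, 10, 11 are violated.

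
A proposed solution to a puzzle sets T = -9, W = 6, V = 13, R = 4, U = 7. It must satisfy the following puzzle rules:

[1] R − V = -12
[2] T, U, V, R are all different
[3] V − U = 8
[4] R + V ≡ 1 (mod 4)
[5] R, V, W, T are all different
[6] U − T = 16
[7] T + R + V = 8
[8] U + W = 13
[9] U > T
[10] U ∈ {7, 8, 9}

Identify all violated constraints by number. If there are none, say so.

Constraints 1, 3 do not hold.

[1] R − V = 4 − 13 = -9, not -12  false
[2] values -9, 7, 13, 4 are pairwise distinct  true
[3] V − U = 13 − 7 = 6, not 8  false
[4] R + V = 17; 17 mod 4 = 1  true
[5] values 4, 13, 6, -9 are pairwise distinct  true
[6] U − T = 7 − (-9) = 16  true
[7] T + R + V = -9 + 4 + 13 = 8  true
[8] U + W = 7 + 6 = 13  true
[9] U = 7, T = -9; 7 > -9  true
[10] U = 7 is in {7, 8, 9}  true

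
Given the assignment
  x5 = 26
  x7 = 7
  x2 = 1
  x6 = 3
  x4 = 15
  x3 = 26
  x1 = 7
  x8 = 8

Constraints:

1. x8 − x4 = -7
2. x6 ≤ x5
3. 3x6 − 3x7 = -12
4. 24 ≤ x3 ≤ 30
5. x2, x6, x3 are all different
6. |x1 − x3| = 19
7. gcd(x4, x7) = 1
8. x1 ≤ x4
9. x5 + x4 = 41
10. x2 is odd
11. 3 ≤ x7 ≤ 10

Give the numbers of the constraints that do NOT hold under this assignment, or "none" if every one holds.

None — every constraint holds.

1. x8 − x4 = 8 − 15 = -7 — OK.
2. x6 = 3, x5 = 26; 3 ≤ 26 — OK.
3. 3x6 − 3x7 = 3(3) − 3(7) = -12 — OK.
4. x3 = 26 lies in [24, 30] — OK.
5. values 1, 3, 26 are pairwise distinct — OK.
6. |7 − 26| = 19 — OK.
7. gcd(15, 7) = 1 — OK.
8. x1 = 7, x4 = 15; 7 ≤ 15 — OK.
9. x5 + x4 = 26 + 15 = 41 — OK.
10. x2 = 1 is odd — OK.
11. x7 = 7 lies in [3, 10] — OK.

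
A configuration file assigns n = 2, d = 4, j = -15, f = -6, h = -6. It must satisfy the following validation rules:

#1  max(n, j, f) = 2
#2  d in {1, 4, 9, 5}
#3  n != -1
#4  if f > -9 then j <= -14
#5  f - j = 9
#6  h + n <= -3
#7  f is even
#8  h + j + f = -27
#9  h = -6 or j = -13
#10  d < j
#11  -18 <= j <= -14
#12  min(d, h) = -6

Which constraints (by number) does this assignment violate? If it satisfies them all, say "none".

#1 max(2, -15, -6) = 2  holds
#2 d = 4 is in {1, 4, 9, 5}  holds
#3 n = 2, and 2 ≠ -1  holds
#4 f = -6 > -9, so we need j ≤ -14; j = -15 ≤ -14  holds
#5 f - j = -6 - (-15) = 9  holds
#6 h + n = -6 + 2 = -4; -4 ≤ -3  holds
#7 f = -6 is even  holds
#8 h + j + f = -6 + (-15) + (-6) = -27  holds
#9 h = -6 = -6 (first disjunct)  holds
#10 d = 4, j = -15; 4 ≥ -15 (want <)  fails
#11 j = -15 lies in [-18, -14]  holds
#12 min(4, -6) = -6  holds

Constraint 10 does not hold.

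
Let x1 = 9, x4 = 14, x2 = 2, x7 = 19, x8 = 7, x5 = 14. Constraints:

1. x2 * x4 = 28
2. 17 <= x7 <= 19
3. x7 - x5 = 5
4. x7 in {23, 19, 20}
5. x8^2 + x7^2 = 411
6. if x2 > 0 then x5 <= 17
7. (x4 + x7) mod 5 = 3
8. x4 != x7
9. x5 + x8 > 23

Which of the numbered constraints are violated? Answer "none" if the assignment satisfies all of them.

Constraints 5 and 9 do not hold.

1. x2 * x4 = 2 * 14 = 28 — satisfied.
2. x7 = 19 lies in [17, 19] — satisfied.
3. x7 - x5 = 19 - 14 = 5 — satisfied.
4. x7 = 19 is in {23, 19, 20} — satisfied.
5. x8^2 + x7^2 = 7^2 + 19^2 = 49 + 361 = 410, not 411 — violated.
6. x2 = 2 > 0, so we need x5 ≤ 17; x5 = 14 ≤ 17 — satisfied.
7. x4 + x7 = 33; 33 mod 5 = 3 — satisfied.
8. x4 = 14, x7 = 19; distinct — satisfied.
9. x5 + x8 = 14 + 7 = 21; 21 ≤ 23, bound 23 not met — violated.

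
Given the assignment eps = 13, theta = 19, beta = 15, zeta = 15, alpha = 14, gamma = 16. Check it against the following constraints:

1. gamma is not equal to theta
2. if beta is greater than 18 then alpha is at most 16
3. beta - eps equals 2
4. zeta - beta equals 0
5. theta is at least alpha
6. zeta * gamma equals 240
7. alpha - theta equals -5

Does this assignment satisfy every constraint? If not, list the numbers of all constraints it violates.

Yes — all constraints hold.

1. gamma = 16, theta = 19; distinct  OK
2. beta = 15, not > 18; antecedent false, conditional vacuously true  OK
3. beta - eps = 15 - 13 = 2  OK
4. zeta - beta = 15 - 15 = 0  OK
5. theta = 19, alpha = 14; 19 ≥ 14  OK
6. zeta * gamma = 15 * 16 = 240  OK
7. alpha - theta = 14 - 19 = -5  OK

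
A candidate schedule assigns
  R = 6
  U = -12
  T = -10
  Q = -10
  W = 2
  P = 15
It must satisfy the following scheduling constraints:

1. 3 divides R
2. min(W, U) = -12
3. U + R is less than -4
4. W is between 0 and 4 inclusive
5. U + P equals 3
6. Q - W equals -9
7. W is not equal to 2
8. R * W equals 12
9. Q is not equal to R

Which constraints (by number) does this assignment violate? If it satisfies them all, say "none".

1. 6 / 3 = 2, so 3 divides 6 — OK.
2. min(2, -12) = -12 — OK.
3. U + R = -12 + 6 = -6; -6 < -4 — OK.
4. W = 2 lies in [0, 4] — OK.
5. U + P = -12 + 15 = 3 — OK.
6. Q - W = -10 - 2 = -12, not -9 — violated.
7. W = 2, but 2 is required to differ — violated.
8. R * W = 6 * 2 = 12 — OK.
9. Q = -10, R = 6; distinct — OK.

Constraints 6 and 7 do not hold.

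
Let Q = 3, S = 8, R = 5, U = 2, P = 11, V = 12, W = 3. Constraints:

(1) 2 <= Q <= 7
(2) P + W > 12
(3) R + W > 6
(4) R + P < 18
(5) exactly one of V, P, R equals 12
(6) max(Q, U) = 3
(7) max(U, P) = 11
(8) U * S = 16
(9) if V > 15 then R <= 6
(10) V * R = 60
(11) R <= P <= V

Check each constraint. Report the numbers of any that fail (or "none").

All constraints are satisfied.

(1) Q = 3 lies in [2, 7] — satisfied.
(2) P + W = 11 + 3 = 14; 14 > 12 — satisfied.
(3) R + W = 5 + 3 = 8; 8 > 6 — satisfied.
(4) R + P = 5 + 11 = 16; 16 < 18 — satisfied.
(5) V=12, P=11, R=5; 1 of them equals 12 — satisfied.
(6) max(3, 2) = 3 — satisfied.
(7) max(2, 11) = 11 — satisfied.
(8) U * S = 2 * 8 = 16 — satisfied.
(9) V = 12, not > 15; antecedent false, conditional vacuously true — satisfied.
(10) V * R = 12 * 5 = 60 — satisfied.
(11) values 5 <= 11 <= 12 — satisfied.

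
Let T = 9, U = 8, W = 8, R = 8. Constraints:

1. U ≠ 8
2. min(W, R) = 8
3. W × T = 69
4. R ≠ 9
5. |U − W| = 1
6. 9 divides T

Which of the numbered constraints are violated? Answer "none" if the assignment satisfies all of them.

No — constraints 1, 3, 5 are not satisfied.

1. U = 8, but 8 is required to differ — violated.
2. min(8, 8) = 8 — satisfied.
3. W × T = 8 × 9 = 72, not 69 — violated.
4. R = 8, and 8 ≠ 9 — satisfied.
5. |8 − 8| = 0, not 1 — violated.
6. 9 / 9 = 1, so 9 divides 9 — satisfied.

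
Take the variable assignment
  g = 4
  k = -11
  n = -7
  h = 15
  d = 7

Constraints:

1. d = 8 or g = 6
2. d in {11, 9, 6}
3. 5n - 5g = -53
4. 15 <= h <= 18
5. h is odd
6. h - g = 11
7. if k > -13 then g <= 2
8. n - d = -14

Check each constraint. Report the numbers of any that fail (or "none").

Constraints 1, 2, 3, and 7 do not hold.

1. d = 7 ≠ 8 and g = 4 ≠ 6; both disjuncts false  false
2. d = 7 is not in {11, 9, 6}  false
3. 5n - 5g = 5(-7) - 5(4) = -55, not -53  false
4. h = 15 lies in [15, 18]  true
5. h = 15 is odd  true
6. h - g = 15 - 4 = 11  true
7. k = -11 > -13, so we need g ≤ 2; but g = 4 > 2  false
8. n - d = -7 - 7 = -14  true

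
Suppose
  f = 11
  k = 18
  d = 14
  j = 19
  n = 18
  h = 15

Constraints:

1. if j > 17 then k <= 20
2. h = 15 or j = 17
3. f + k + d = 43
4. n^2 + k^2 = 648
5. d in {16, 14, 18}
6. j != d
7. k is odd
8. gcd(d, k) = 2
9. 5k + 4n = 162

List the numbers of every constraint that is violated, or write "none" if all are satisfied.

1. j = 19 > 17, so we need k ≤ 20; k = 18 ≤ 20  holds
2. h = 15 = 15 (first disjunct)  holds
3. f + k + d = 11 + 18 + 14 = 43  holds
4. n^2 + k^2 = 18^2 + 18^2 = 324 + 324 = 648  holds
5. d = 14 is in {16, 14, 18}  holds
6. j = 19, d = 14; distinct  holds
7. k = 18 is even  fails
8. gcd(14, 18) = 2  holds
9. 5k + 4n = 5(18) + 4(18) = 162  holds

Violated: 7.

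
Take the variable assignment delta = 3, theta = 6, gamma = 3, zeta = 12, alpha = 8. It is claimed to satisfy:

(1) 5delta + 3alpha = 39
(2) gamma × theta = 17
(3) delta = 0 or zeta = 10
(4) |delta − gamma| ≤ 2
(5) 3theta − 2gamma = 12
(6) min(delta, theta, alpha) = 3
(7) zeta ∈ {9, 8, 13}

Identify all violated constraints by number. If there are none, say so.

Violated: 2, 3, and 7.

(1) 5delta + 3alpha = 5(3) + 3(8) = 39 — satisfied.
(2) gamma × theta = 3 × 6 = 18, not 17 — violated.
(3) delta = 3 ≠ 0 and zeta = 12 ≠ 10; both disjuncts false — violated.
(4) |3 − 3| = 0; 0 ≤ 2 — satisfied.
(5) 3theta − 2gamma = 3(6) − 2(3) = 12 — satisfied.
(6) min(3, 6, 8) = 3 — satisfied.
(7) zeta = 12 is not in {9, 8, 13} — violated.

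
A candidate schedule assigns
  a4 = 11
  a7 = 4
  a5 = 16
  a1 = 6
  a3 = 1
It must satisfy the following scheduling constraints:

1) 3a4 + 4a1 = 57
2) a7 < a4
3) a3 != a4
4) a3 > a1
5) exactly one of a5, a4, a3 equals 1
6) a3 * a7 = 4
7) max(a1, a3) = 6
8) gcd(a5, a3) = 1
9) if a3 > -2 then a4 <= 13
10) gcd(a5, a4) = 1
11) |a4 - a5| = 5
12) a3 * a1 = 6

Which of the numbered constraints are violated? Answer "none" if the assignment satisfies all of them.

Violated: 4.

1) 3a4 + 4a1 = 3(11) + 4(6) = 57 — satisfied.
2) a7 = 4, a4 = 11; 4 < 11 — satisfied.
3) a3 = 1, a4 = 11; distinct — satisfied.
4) a3 = 1, a1 = 6; 1 ≤ 6 (want >) — violated.
5) a5=16, a4=11, a3=1; 1 of them equals 1 — satisfied.
6) a3 * a7 = 1 * 4 = 4 — satisfied.
7) max(6, 1) = 6 — satisfied.
8) gcd(16, 1) = 1 — satisfied.
9) a3 = 1 > -2, so we need a4 ≤ 13; a4 = 11 ≤ 13 — satisfied.
10) gcd(16, 11) = 1 — satisfied.
11) |11 - 16| = 5 — satisfied.
12) a3 * a1 = 1 * 6 = 6 — satisfied.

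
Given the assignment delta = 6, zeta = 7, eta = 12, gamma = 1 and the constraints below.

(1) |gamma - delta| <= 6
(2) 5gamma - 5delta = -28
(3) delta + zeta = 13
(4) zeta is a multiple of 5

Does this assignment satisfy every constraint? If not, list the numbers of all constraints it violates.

(1) |1 - 6| = 5; 5 ≤ 6 — satisfied.
(2) 5gamma - 5delta = 5(1) - 5(6) = -25, not -28 — violated.
(3) delta + zeta = 6 + 7 = 13 — satisfied.
(4) 7 = 5*1 + 2, so 5 does not divide 7 — violated.

Constraints 2 and 4 are violated.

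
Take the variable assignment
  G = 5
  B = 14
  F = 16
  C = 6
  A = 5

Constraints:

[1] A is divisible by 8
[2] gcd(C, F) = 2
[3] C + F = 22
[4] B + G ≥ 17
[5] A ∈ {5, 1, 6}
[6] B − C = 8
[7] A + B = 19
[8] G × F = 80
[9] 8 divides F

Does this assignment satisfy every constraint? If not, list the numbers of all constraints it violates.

Violated: 1.

[1] 5 = 8×0 + 5, so 8 does not divide 5 — violated.
[2] gcd(6, 16) = 2 — OK.
[3] C + F = 6 + 16 = 22 — OK.
[4] B + G = 14 + 5 = 19; 19 ≥ 17 — OK.
[5] A = 5 is in {5, 1, 6} — OK.
[6] B − C = 14 − 6 = 8 — OK.
[7] A + B = 5 + 14 = 19 — OK.
[8] G × F = 5 × 16 = 80 — OK.
[9] 16 / 8 = 2, so 8 divides 16 — OK.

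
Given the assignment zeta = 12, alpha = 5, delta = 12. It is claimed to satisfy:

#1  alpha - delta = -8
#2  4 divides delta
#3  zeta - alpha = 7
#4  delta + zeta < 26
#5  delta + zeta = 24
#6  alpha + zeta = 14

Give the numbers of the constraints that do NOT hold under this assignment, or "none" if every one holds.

The assignment fails constraints 1, 6.

#1 alpha - delta = 5 - 12 = -7, not -8 — fails.
#2 12 / 4 = 3, so 4 divides 12 — holds.
#3 zeta - alpha = 12 - 5 = 7 — holds.
#4 delta + zeta = 12 + 12 = 24; 24 < 26 — holds.
#5 delta + zeta = 12 + 12 = 24 — holds.
#6 alpha + zeta = 5 + 12 = 17, not 14 — fails.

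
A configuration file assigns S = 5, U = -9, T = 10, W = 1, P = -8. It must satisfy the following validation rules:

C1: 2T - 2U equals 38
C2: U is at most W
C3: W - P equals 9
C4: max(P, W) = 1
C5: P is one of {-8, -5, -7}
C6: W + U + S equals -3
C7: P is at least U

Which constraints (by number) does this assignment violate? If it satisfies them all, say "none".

All constraints are satisfied.

C1: 2T - 2U = 2(10) - 2(-9) = 38  ✓
C2: U = -9, W = 1; -9 ≤ 1  ✓
C3: W - P = 1 - (-8) = 9  ✓
C4: max(-8, 1) = 1  ✓
C5: P = -8 is in {-8, -5, -7}  ✓
C6: W + U + S = 1 + (-9) + 5 = -3  ✓
C7: P = -8, U = -9; -8 ≥ -9  ✓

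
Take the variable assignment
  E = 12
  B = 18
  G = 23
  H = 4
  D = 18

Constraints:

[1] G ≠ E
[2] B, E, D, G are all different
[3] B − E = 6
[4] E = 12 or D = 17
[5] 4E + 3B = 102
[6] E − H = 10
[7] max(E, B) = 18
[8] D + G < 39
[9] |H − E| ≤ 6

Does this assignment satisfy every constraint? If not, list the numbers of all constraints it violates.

[1] G = 23, E = 12; distinct — holds.
[2] B = D = 18, not all different — does not hold.
[3] B − E = 18 − 12 = 6 — holds.
[4] E = 12 = 12 (first disjunct) — holds.
[5] 4E + 3B = 4(12) + 3(18) = 102 — holds.
[6] E − H = 12 − 4 = 8, not 10 — does not hold.
[7] max(12, 18) = 18 — holds.
[8] D + G = 18 + 23 = 41; 41 ≥ 39, bound 39 not met — does not hold.
[9] |4 − 12| = 8; 8 > 6, exceeds bound 6 — does not hold.

No — constraints 2, 6, 8, and 9 are not satisfied.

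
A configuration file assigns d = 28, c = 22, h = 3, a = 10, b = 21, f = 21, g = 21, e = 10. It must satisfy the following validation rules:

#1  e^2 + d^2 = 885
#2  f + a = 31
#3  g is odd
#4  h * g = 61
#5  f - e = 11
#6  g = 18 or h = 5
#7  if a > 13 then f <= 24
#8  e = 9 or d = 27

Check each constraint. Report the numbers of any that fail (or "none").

#1 e^2 + d^2 = 10^2 + 28^2 = 100 + 784 = 884, not 885 — fails.
#2 f + a = 21 + 10 = 31 — holds.
#3 g = 21 is odd — holds.
#4 h * g = 3 * 21 = 63, not 61 — fails.
#5 f - e = 21 - 10 = 11 — holds.
#6 g = 21 ≠ 18 and h = 3 ≠ 5; both disjuncts false — fails.
#7 a = 10, not > 13; antecedent false, conditional vacuously true — holds.
#8 e = 10 ≠ 9 and d = 28 ≠ 27; both disjuncts false — fails.

The assignment fails constraints 1, 4, 6, and 8.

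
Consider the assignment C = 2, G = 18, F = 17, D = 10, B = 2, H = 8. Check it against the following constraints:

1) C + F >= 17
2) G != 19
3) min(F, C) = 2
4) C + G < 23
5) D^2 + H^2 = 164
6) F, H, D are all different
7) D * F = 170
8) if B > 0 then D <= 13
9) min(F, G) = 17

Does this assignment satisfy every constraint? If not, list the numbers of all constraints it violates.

The assignment satisfies every constraint.

1) C + F = 2 + 17 = 19; 19 ≥ 17  yes
2) G = 18, and 18 ≠ 19  yes
3) min(17, 2) = 2  yes
4) C + G = 2 + 18 = 20; 20 < 23  yes
5) D^2 + H^2 = 10^2 + 8^2 = 100 + 64 = 164  yes
6) values 17, 8, 10 are pairwise distinct  yes
7) D * F = 10 * 17 = 170  yes
8) B = 2 > 0, so we need D ≤ 13; D = 10 ≤ 13  yes
9) min(17, 18) = 17  yes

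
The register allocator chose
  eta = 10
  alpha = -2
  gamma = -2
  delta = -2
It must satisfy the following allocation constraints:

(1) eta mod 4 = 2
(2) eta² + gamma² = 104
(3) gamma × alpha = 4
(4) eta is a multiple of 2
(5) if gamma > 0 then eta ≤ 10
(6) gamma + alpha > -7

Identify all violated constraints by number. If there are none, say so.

(1) 10 mod 4 = 2 — OK.
(2) eta² + gamma² = 10² + (-2)² = 100 + 4 = 104 — OK.
(3) gamma × alpha = -2 × (-2) = 4 — OK.
(4) 10 / 2 = 5, so 2 divides 10 — OK.
(5) gamma = -2, not > 0; antecedent false, conditional vacuously true — OK.
(6) gamma + alpha = -2 + (-2) = -4; -4 > -7 — OK.

The assignment satisfies every constraint.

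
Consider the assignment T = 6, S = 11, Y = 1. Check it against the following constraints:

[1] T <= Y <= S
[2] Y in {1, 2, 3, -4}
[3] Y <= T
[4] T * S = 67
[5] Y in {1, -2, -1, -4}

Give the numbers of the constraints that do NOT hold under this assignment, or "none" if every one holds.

[1] values 6, 1, 11; T = 6 is not <= Y = 1 — violated.
[2] Y = 1 is in {1, 2, 3, -4} — satisfied.
[3] Y = 1, T = 6; 1 ≤ 6 — satisfied.
[4] T * S = 6 * 11 = 66, not 67 — violated.
[5] Y = 1 is in {1, -2, -1, -4} — satisfied.

Constraints 1 and 4 are violated.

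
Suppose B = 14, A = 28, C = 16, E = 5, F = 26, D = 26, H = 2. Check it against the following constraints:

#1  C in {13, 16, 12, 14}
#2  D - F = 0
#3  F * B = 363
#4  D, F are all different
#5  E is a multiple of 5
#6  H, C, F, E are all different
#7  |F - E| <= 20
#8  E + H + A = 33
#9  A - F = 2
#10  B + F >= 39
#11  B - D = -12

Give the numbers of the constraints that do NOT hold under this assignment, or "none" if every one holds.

#1 C = 16 is in {13, 16, 12, 14} — OK.
#2 D - F = 26 - 26 = 0 — OK.
#3 F * B = 26 * 14 = 364, not 363 — violated.
#4 D = F = 26, not all different — violated.
#5 5 / 5 = 1, so 5 divides 5 — OK.
#6 values 2, 16, 26, 5 are pairwise distinct — OK.
#7 |26 - 5| = 21; 21 > 20, exceeds bound 20 — violated.
#8 E + H + A = 5 + 2 + 28 = 35, not 33 — violated.
#9 A - F = 28 - 26 = 2 — OK.
#10 B + F = 14 + 26 = 40; 40 ≥ 39 — OK.
#11 B - D = 14 - 26 = -12 — OK.

No — constraints 3, 4, 7, and 8 are not satisfied.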